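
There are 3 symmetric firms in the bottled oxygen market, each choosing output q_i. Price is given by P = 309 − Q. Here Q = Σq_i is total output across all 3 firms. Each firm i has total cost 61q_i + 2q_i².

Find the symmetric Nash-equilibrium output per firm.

31

A representative firm's profit is π_i = q_i(309 − Q) − 61q_i − 2q_i², with Q = q_i + Σ_{j≠i} q_j.
First-order condition: 248 − 6q_i − Σ_{j≠i} q_j = 0.
With identical firms, set every q_j = q: then 248 − 6q − 2q = 0, i.e. q = 248/8 = 31.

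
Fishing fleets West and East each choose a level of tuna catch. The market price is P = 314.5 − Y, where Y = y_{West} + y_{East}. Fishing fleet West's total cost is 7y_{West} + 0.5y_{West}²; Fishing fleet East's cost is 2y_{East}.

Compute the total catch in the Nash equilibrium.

186.5

Fishing fleet West's profit: π = y_{West}(314.5 − (y_{West} + y_{East})) − 7y_{West} − 0.5y_{West}².
∂π/∂y_{West} = 307.5 − 3y_{West} − y_{East} = 0, so y_{West} = 102.5 − (1/3)y_{East}.
For East: ∂π/∂y_{East} = 312.5 − 2y_{East} − y_{West} = 0 ⇒ y_{East} = 156.25 − 0.5y_{West}.
Substituting the second reaction function into the first: y_{West} = 102.5 − (1/3)(156.25 − 0.5y_{West}), which gives (5/6)y_{West} = 605/12 ⇒ y_{West} = 60.5.
Then y_{East} = 156.25 − 0.5·60.5 = 126.
Total catch: 60.5 + 126 = 186.5.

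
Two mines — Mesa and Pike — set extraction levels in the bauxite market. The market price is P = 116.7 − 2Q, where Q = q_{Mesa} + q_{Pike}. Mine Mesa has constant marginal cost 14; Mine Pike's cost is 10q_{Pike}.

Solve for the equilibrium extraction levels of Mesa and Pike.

16.45, 18.45

Mine Mesa's profit: π = q_{Mesa}(116.7 − 2(q_{Mesa} + q_{Pike})) − 14q_{Mesa}.
∂π/∂q_{Mesa} = 102.7 − 4q_{Mesa} − 2q_{Pike} = 0, so q_{Mesa} = 25.675 − 0.5q_{Pike}.
By the same steps for Pike: q_{Pike} = 26.675 − 0.5q_{Mesa}.
Plugging q_{Pike} into Mesa's best response: q_{Mesa} = 25.675 − 0.5(26.675 − 0.5q_{Mesa}) ⇒ 0.75q_{Mesa} = 12.3375, so q_{Mesa} = 16.45.
Then q_{Pike} = 26.675 − 0.5·16.45 = 18.45.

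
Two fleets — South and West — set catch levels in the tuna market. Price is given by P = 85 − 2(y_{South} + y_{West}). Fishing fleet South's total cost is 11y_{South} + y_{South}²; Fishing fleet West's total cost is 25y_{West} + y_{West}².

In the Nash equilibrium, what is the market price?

Fishing fleet South's profit: π = y_{South}(85 − 2(y_{South} + y_{West})) − 11y_{South} − y_{South}².
∂π/∂y_{South} = 74 − 6y_{South} − 2y_{West} = 0, so y_{South} = 37/3 − (1/3)y_{West}.
By the same steps for West: y_{West} = 10 − (1/3)y_{South}.
Solving the two reaction functions simultaneously: (1 − (−1/3)(−1/3))y_{South} = 37/3 − (1/3)·10, so (8/9)y_{South} = 9 and y_{South} = 10.125.
Then y_{West} = 10 − (1/3)·10.125 = 6.625.
Equilibrium price: P = 85 − 2·16.75 = 51.5.

51.5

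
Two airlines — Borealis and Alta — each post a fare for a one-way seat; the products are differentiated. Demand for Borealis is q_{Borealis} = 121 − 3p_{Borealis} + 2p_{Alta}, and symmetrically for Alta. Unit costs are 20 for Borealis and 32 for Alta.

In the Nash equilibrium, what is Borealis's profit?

2268.75

Borealis's profit: π = (p_{Borealis} − 20)(121 − 3p_{Borealis} + 2p_{Alta}).
∂π/∂p_{Borealis} = 181 − 6p_{Borealis} + 2p_{Alta} = 0 ⇒ p_{Borealis} = 181/6 + (1/3)p_{Alta}.
Similarly p_{Alta} = 217/6 + (1/3)p_{Borealis}.
Plugging p_{Alta} into Borealis's best response: p_{Borealis} = 181/6 + (1/3)(217/6 + (1/3)p_{Borealis}) ⇒ (8/9)p_{Borealis} = 380/9, so p_{Borealis} = 47.5.
Then p_{Alta} = 217/6 + (1/3)·47.5 = 52.
q_{Borealis} = 121 − 3·47.5 + 2·52 = 82.5.
Profit = (47.5 − 20)·82.5 = 2268.75.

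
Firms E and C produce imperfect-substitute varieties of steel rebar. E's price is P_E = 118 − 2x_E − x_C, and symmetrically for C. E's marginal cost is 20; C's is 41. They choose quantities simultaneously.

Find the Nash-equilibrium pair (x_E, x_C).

Firm E's profit: π = x_E(118 − 2x_E − x_C) − 20x_E.
∂π/∂x_E = 98 − 4x_E − x_C = 0 ⇒ x_E = 24.5 − 0.25x_C.
Similarly x_C = 19.25 − 0.25x_E.
Substituting the second reaction function into the first: x_E = 24.5 − 0.25(19.25 − 0.25x_E), which gives 0.9375x_E = 19.6875 ⇒ x_E = 21.
Then x_C = 19.25 − 0.25·21 = 14.

21, 14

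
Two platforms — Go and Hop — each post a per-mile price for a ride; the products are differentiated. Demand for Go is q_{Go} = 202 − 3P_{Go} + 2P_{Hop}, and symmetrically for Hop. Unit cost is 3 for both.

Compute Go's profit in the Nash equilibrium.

7425.1875

Go's profit: π = (P_{Go} − 3)(202 − 3P_{Go} + 2P_{Hop}).
∂π/∂P_{Go} = 211 − 6P_{Go} + 2P_{Hop} = 0 ⇒ P_{Go} = 211/6 + (1/3)P_{Hop}.
The game is symmetric, so in equilibrium P_{Hop} = P_{Go}: the reaction function gives (2/3)P_{Go} = 211/6, hence P_{Go} = 52.75.
q_{Go} = 202 − 3·52.75 + 2·52.75 = 149.25.
Profit = (52.75 − 3)·149.25 = 7425.1875.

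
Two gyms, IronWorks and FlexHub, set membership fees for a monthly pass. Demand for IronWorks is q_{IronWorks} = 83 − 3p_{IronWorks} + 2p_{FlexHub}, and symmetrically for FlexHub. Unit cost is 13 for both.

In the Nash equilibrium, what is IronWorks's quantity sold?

52.5

IronWorks's profit: π = (p_{IronWorks} − 13)(83 − 3p_{IronWorks} + 2p_{FlexHub}).
∂π/∂p_{IronWorks} = 122 − 6p_{IronWorks} + 2p_{FlexHub} = 0 ⇒ p_{IronWorks} = 61/3 + (1/3)p_{FlexHub}.
Setting p_{IronWorks} = p_{FlexHub} in the reaction function: p_{IronWorks} = 61/3 + (1/3)p_{IronWorks}, so p_{IronWorks} = (61/3) / (2/3) = 30.5.
q_{IronWorks} = 83 − 3·30.5 + 2·30.5 = 52.5.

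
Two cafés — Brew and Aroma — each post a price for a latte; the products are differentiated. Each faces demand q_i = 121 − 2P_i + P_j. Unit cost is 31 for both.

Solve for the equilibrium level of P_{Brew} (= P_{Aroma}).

Brew's profit: π = (P_{Brew} − 31)(121 − 2P_{Brew} + P_{Aroma}).
∂π/∂P_{Brew} = 183 − 4P_{Brew} + P_{Aroma} = 0 ⇒ P_{Brew} = 45.75 + 0.25P_{Aroma}.
By symmetry P_{Aroma} = P_{Brew}; substituting into the reaction function, 0.75P_{Brew} = 45.75 and P_{Brew} = 61.

61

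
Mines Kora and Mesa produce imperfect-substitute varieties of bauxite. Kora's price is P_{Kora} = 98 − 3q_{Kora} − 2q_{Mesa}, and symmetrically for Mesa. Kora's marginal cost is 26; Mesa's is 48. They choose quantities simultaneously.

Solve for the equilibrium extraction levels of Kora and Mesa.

10.375, 4.875

Mine Kora's profit: π = q_{Kora}(98 − 3q_{Kora} − 2q_{Mesa}) − 26q_{Kora}.
∂π/∂q_{Kora} = 72 − 6q_{Kora} − 2q_{Mesa} = 0 ⇒ q_{Kora} = 12 − (1/3)q_{Mesa}.
Similarly q_{Mesa} = 25/3 − (1/3)q_{Kora}.
Plugging q_{Mesa} into Kora's best response: q_{Kora} = 12 − (1/3)(25/3 − (1/3)q_{Kora}) ⇒ (8/9)q_{Kora} = 83/9, so q_{Kora} = 10.375.
Then q_{Mesa} = 25/3 − (1/3)·10.375 = 4.875.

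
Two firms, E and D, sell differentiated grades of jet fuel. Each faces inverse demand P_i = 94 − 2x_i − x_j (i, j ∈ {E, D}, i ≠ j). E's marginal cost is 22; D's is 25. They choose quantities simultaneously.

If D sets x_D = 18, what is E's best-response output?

13.5

Firm E's profit: π = x_E(94 − 2x_E − x_D) − 22x_E.
∂π/∂x_E = 72 − 4x_E − x_D = 0 ⇒ x_E = 18 − 0.25x_D.
At x_D = 18: x_E = 18 − 0.25·18 = 13.5.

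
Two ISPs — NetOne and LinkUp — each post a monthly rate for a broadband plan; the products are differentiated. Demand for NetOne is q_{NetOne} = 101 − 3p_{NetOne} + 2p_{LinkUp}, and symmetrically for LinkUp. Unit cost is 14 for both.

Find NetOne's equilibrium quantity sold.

65.25

NetOne's profit: π = (p_{NetOne} − 14)(101 − 3p_{NetOne} + 2p_{LinkUp}).
∂π/∂p_{NetOne} = 143 − 6p_{NetOne} + 2p_{LinkUp} = 0 ⇒ p_{NetOne} = 143/6 + (1/3)p_{LinkUp}.
The game is symmetric, so in equilibrium p_{LinkUp} = p_{NetOne}: the reaction function gives (2/3)p_{NetOne} = 143/6, hence p_{NetOne} = 35.75.
q_{NetOne} = 101 − 3·35.75 + 2·35.75 = 65.25.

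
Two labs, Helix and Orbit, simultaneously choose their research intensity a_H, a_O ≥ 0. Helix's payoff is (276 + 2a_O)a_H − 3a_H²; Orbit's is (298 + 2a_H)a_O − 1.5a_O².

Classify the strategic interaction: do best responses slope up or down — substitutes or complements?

strategic complements

Expanding Helix's payoff: 276a_H + 2a_Oa_H − 3a_H².
∂π/∂a_H = 276 + 2a_O − 6a_H = 0, so a_H = 46 + (1/3)a_O.
The best-response slope da_H/da_O = 1/3 > 0: the reaction function is upward-sloping, so the choices are strategic complements.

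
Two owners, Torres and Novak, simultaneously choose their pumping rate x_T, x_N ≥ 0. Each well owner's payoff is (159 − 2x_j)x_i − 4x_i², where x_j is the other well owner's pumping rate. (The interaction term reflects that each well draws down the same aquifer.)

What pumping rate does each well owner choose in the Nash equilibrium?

Torres's payoff is (159 − 2x_N)x_T − 4x_T².
∂π/∂x_T = 159 − 2x_N − 8x_T = 0, so x_T = 19.875 − 0.25x_N.
The game is symmetric, so in equilibrium x_N = x_T: the reaction function gives 1.25x_T = 19.875, hence x_T = 15.9.

15.9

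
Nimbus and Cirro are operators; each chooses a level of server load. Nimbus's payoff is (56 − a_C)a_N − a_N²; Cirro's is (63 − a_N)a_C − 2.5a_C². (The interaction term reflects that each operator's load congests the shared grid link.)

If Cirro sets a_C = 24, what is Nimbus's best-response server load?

16

Expanding Nimbus's payoff: 56a_N − a_Ca_N − a_N².
∂π/∂a_N = 56 − a_C − 2a_N = 0, so a_N = 28 − 0.5a_C.
At a_C = 24: a_N = 28 − 0.5·24 = 16.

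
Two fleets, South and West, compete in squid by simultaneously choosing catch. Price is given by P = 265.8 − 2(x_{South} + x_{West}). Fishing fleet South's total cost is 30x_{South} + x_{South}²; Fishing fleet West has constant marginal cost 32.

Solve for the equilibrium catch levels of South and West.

23.78, 46.56

Fishing fleet South's profit: π = x_{South}(265.8 − 2(x_{South} + x_{West})) − 30x_{South} − x_{South}².
∂π/∂x_{South} = 235.8 − 6x_{South} − 2x_{West} = 0, so x_{South} = 39.3 − (1/3)x_{West}.
For West: ∂π/∂x_{West} = 233.8 − 4x_{West} − 2x_{South} = 0 ⇒ x_{West} = 58.45 − 0.5x_{South}.
Solving the two reaction functions simultaneously: (1 − (−1/3)(−0.5))x_{South} = 39.3 − (1/3)·58.45, so (5/6)x_{South} = 1189/60 and x_{South} = 23.78.
Then x_{West} = 58.45 − 0.5·23.78 = 46.56.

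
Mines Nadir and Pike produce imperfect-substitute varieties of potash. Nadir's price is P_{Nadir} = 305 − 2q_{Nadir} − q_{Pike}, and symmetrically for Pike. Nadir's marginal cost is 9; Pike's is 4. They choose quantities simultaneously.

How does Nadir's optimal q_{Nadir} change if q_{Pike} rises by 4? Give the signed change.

Mine Nadir's profit: π = q_{Nadir}(305 − 2q_{Nadir} − q_{Pike}) − 9q_{Nadir}.
∂π/∂q_{Nadir} = 296 − 4q_{Nadir} − q_{Pike} = 0 ⇒ q_{Nadir} = 74 − 0.25q_{Pike}.
The reaction-function slope is −0.25, so a 4-unit rise in q_{Pike} moves q_{Nadir} by −0.25 × 4 = −1. Nadir's best response falls — the actions are strategic substitutes.

-1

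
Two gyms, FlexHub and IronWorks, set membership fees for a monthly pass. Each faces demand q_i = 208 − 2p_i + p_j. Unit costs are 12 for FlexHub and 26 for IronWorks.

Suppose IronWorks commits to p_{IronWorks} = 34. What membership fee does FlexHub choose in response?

66.5

FlexHub's profit: π = (p_{FlexHub} − 12)(208 − 2p_{FlexHub} + p_{IronWorks}).
∂π/∂p_{FlexHub} = 232 − 4p_{FlexHub} + p_{IronWorks} = 0 ⇒ p_{FlexHub} = 58 + 0.25p_{IronWorks}.
At p_{IronWorks} = 34: p_{FlexHub} = 58 + 0.25·34 = 66.5.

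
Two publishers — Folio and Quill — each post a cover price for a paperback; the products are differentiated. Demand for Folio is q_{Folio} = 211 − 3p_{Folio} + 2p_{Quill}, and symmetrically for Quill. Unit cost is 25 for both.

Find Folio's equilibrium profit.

Folio's profit: π = (p_{Folio} − 25)(211 − 3p_{Folio} + 2p_{Quill}).
∂π/∂p_{Folio} = 286 − 6p_{Folio} + 2p_{Quill} = 0 ⇒ p_{Folio} = 143/3 + (1/3)p_{Quill}.
By symmetry p_{Quill} = p_{Folio}; substituting into the reaction function, (2/3)p_{Folio} = 143/3 and p_{Folio} = 71.5.
q_{Folio} = 211 − 3·71.5 + 2·71.5 = 139.5.
Profit = (71.5 − 25)·139.5 = 6486.75.

6486.75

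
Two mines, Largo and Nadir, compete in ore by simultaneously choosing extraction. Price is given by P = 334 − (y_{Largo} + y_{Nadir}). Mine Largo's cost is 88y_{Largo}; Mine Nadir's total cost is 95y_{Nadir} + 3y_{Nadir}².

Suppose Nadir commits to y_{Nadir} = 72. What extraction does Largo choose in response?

87

Mine Largo's profit: π = y_{Largo}(334 − (y_{Largo} + y_{Nadir})) − 88y_{Largo}.
∂π/∂y_{Largo} = 246 − 2y_{Largo} − y_{Nadir} = 0, so y_{Largo} = 123 − 0.5y_{Nadir}.
At y_{Nadir} = 72: y_{Largo} = 123 − 0.5·72 = 87.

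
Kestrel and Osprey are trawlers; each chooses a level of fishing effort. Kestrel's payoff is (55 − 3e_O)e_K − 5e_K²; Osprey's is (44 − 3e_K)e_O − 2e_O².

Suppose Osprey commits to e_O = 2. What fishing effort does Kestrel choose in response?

Expanding Kestrel's payoff: 55e_K − 3e_Oe_K − 5e_K².
∂π/∂e_K = 55 − 3e_O − 10e_K = 0, so e_K = 5.5 − 0.3e_O.
At e_O = 2: e_K = 5.5 − 0.3·2 = 4.9.

4.9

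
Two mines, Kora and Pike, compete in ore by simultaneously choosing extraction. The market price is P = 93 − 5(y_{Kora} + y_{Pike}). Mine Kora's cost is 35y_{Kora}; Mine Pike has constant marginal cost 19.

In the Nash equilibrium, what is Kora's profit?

Mine Kora's profit: π = y_{Kora}(93 − 5(y_{Kora} + y_{Pike})) − 35y_{Kora}.
∂π/∂y_{Kora} = 58 − 10y_{Kora} − 5y_{Pike} = 0, so y_{Kora} = 5.8 − 0.5y_{Pike}.
By the same steps for Pike: y_{Pike} = 7.4 − 0.5y_{Kora}.
Plugging y_{Pike} into Kora's best response: y_{Kora} = 5.8 − 0.5(7.4 − 0.5y_{Kora}) ⇒ 0.75y_{Kora} = 2.1, so y_{Kora} = 2.8.
Then y_{Pike} = 7.4 − 0.5·2.8 = 6.
Price P = 93 − 5·8.8 = 49.
Kora's profit: (49 − 35)·2.8 = 39.2.

39.2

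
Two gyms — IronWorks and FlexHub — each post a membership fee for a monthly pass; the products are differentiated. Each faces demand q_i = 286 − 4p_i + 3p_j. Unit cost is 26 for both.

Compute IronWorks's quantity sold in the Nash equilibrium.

IronWorks's profit: π = (p_{IronWorks} − 26)(286 − 4p_{IronWorks} + 3p_{FlexHub}).
∂π/∂p_{IronWorks} = 390 − 8p_{IronWorks} + 3p_{FlexHub} = 0 ⇒ p_{IronWorks} = 48.75 + 0.375p_{FlexHub}.
The game is symmetric, so in equilibrium p_{FlexHub} = p_{IronWorks}: the reaction function gives 0.625p_{IronWorks} = 48.75, hence p_{IronWorks} = 78.
q_{IronWorks} = 286 − 4·78 + 3·78 = 208.

208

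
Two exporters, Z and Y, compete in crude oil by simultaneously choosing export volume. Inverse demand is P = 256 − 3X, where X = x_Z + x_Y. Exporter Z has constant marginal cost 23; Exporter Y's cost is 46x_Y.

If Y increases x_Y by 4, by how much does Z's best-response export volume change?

-2

Exporter Z's profit: π = x_Z(256 − 3(x_Z + x_Y)) − 23x_Z.
∂π/∂x_Z = 233 − 6x_Z − 3x_Y = 0, so x_Z = 233/6 − 0.5x_Y.
The reaction-function slope is −0.5, so a 4-unit rise in x_Y moves x_Z by −0.5 × 4 = −2. Z's best response falls — the actions are strategic substitutes.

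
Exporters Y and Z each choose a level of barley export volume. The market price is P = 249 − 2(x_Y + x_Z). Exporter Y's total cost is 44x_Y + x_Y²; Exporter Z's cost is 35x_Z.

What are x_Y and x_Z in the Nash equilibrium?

19.6, 43.7

Exporter Y's profit: π = x_Y(249 − 2(x_Y + x_Z)) − 44x_Y − x_Y².
∂π/∂x_Y = 205 − 6x_Y − 2x_Z = 0, so x_Y = 205/6 − (1/3)x_Z.
For Z: ∂π/∂x_Z = 214 − 4x_Z − 2x_Y = 0 ⇒ x_Z = 53.5 − 0.5x_Y.
Plugging x_Z into Y's best response: x_Y = 205/6 − (1/3)(53.5 − 0.5x_Y) ⇒ (5/6)x_Y = 49/3, so x_Y = 19.6.
Then x_Z = 53.5 − 0.5·19.6 = 43.7.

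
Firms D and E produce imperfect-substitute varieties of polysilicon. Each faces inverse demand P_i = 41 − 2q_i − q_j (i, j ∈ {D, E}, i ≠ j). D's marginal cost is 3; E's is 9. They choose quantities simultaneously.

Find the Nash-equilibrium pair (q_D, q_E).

8, 6

Firm D's profit: π = q_D(41 − 2q_D − q_E) − 3q_D.
∂π/∂q_D = 38 − 4q_D − q_E = 0 ⇒ q_D = 9.5 − 0.25q_E.
Similarly q_E = 8 − 0.25q_D.
Plugging q_E into D's best response: q_D = 9.5 − 0.25(8 − 0.25q_D) ⇒ 0.9375q_D = 7.5, so q_D = 8.
Then q_E = 8 − 0.25·8 = 6.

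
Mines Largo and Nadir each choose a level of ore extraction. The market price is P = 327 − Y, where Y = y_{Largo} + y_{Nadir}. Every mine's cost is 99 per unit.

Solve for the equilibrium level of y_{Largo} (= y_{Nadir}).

76

Mine Largo's profit: π = y_{Largo}(327 − (y_{Largo} + y_{Nadir})) − 99y_{Largo}.
∂π/∂y_{Largo} = 228 − 2y_{Largo} − y_{Nadir} = 0, so y_{Largo} = 114 − 0.5y_{Nadir}.
The game is symmetric, so in equilibrium y_{Nadir} = y_{Largo}: the reaction function gives 1.5y_{Largo} = 114, hence y_{Largo} = 76.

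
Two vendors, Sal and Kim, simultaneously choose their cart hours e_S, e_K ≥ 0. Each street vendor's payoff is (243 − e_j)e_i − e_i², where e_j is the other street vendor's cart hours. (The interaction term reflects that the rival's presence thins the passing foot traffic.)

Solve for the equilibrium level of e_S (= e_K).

81

Sal's payoff is (243 − e_K)e_S − e_S².
∂π/∂e_S = 243 − e_K − 2e_S = 0, so e_S = 121.5 − 0.5e_K.
By symmetry e_K = e_S; substituting into the reaction function, 1.5e_S = 121.5 and e_S = 81.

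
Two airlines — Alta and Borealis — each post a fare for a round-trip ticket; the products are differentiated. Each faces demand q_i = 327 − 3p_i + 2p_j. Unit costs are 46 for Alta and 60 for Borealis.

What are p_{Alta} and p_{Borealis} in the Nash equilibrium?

118.875, 124.125

Alta's profit: π = (p_{Alta} − 46)(327 − 3p_{Alta} + 2p_{Borealis}).
∂π/∂p_{Alta} = 465 − 6p_{Alta} + 2p_{Borealis} = 0 ⇒ p_{Alta} = 77.5 + (1/3)p_{Borealis}.
Similarly p_{Borealis} = 84.5 + (1/3)p_{Alta}.
Solving the two reaction functions simultaneously: (1 − (1/3)(1/3))p_{Alta} = 77.5 + (1/3)·84.5, so (8/9)p_{Alta} = 317/3 and p_{Alta} = 118.875.
Then p_{Borealis} = 84.5 + (1/3)·118.875 = 124.125.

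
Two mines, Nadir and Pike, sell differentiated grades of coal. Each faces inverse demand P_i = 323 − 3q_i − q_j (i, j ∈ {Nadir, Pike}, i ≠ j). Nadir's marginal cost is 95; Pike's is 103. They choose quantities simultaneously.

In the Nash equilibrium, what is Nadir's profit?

3227.52

Mine Nadir's profit: π = q_{Nadir}(323 − 3q_{Nadir} − q_{Pike}) − 95q_{Nadir}.
∂π/∂q_{Nadir} = 228 − 6q_{Nadir} − q_{Pike} = 0 ⇒ q_{Nadir} = 38 − (1/6)q_{Pike}.
Similarly q_{Pike} = 110/3 − (1/6)q_{Nadir}.
Plugging q_{Pike} into Nadir's best response: q_{Nadir} = 38 − (1/6)(110/3 − (1/6)q_{Nadir}) ⇒ (35/36)q_{Nadir} = 287/9, so q_{Nadir} = 32.8.
Then q_{Pike} = 110/3 − (1/6)·32.8 = 31.2.
P_{Nadir} = 323 − 3·32.8 − 31.2 = 193.4.
Profit = (193.4 − 95)·32.8 = 3227.52.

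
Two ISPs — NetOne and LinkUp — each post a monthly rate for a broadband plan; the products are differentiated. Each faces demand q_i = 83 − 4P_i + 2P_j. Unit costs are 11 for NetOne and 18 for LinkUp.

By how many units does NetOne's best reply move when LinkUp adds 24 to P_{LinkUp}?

6

NetOne's profit: π = (P_{NetOne} − 11)(83 − 4P_{NetOne} + 2P_{LinkUp}).
∂π/∂P_{NetOne} = 127 − 8P_{NetOne} + 2P_{LinkUp} = 0 ⇒ P_{NetOne} = 15.875 + 0.25P_{LinkUp}.
The reaction-function slope is 0.25, so a 24-unit rise in P_{LinkUp} moves P_{NetOne} by 0.25 × 24 = 6. NetOne's best response rises — the actions are strategic complements.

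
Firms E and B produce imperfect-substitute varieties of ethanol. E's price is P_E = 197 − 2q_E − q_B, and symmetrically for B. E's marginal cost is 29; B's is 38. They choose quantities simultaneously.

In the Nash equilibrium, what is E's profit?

Firm E's profit: π = q_E(197 − 2q_E − q_B) − 29q_E.
∂π/∂q_E = 168 − 4q_E − q_B = 0 ⇒ q_E = 42 − 0.25q_B.
Similarly q_B = 39.75 − 0.25q_E.
Substituting the second reaction function into the first: q_E = 42 − 0.25(39.75 − 0.25q_E), which gives 0.9375q_E = 32.0625 ⇒ q_E = 34.2.
Then q_B = 39.75 − 0.25·34.2 = 31.2.
P_E = 197 − 2·34.2 − 31.2 = 97.4.
Profit = (97.4 − 29)·34.2 = 2339.28.

2339.28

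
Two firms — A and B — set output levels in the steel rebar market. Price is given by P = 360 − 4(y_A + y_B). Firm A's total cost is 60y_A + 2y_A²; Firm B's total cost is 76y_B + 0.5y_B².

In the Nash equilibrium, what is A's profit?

1734

Firm A's profit: π = y_A(360 − 4(y_A + y_B)) − 60y_A − 2y_A².
∂π/∂y_A = 300 − 12y_A − 4y_B = 0, so y_A = 25 − (1/3)y_B.
For B: ∂π/∂y_B = 284 − 9y_B − 4y_A = 0 ⇒ y_B = 284/9 − (4/9)y_A.
Substituting the second reaction function into the first: y_A = 25 − (1/3)(284/9 − (4/9)y_A), which gives (23/27)y_A = 391/27 ⇒ y_A = 17.
Then y_B = 284/9 − (4/9)·17 = 24.
Price P = 360 − 4·41 = 196.
A's profit: (196 − 60)·17 − 2(17)² = 1734.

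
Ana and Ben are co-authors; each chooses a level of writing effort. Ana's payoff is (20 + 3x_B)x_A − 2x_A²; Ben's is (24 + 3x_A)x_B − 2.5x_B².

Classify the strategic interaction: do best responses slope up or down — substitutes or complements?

strategic complements

Expanding Ana's payoff: 20x_A + 3x_Bx_A − 2x_A².
∂π/∂x_A = 20 + 3x_B − 4x_A = 0, so x_A = 5 + 0.75x_B.
The best-response slope dx_A/dx_B = 0.75 > 0: the reaction function is upward-sloping, so the choices are strategic complements.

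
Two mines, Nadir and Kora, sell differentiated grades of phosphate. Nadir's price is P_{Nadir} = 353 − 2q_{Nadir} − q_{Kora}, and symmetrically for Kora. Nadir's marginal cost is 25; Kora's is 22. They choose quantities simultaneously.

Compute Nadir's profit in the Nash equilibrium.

8554.32

Mine Nadir's profit: π = q_{Nadir}(353 − 2q_{Nadir} − q_{Kora}) − 25q_{Nadir}.
∂π/∂q_{Nadir} = 328 − 4q_{Nadir} − q_{Kora} = 0 ⇒ q_{Nadir} = 82 − 0.25q_{Kora}.
Similarly q_{Kora} = 82.75 − 0.25q_{Nadir}.
Plugging q_{Kora} into Nadir's best response: q_{Nadir} = 82 − 0.25(82.75 − 0.25q_{Nadir}) ⇒ 0.9375q_{Nadir} = 61.3125, so q_{Nadir} = 65.4.
Then q_{Kora} = 82.75 − 0.25·65.4 = 66.4.
P_{Nadir} = 353 − 2·65.4 − 66.4 = 155.8.
Profit = (155.8 − 25)·65.4 = 8554.32.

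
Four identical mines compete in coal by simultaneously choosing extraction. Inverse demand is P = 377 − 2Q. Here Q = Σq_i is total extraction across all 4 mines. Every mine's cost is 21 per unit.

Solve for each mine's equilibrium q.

35.6

A representative mine's profit is π_i = q_i(377 − 2Q) − 21q_i, with Q = q_i + Σ_{j≠i} q_j.
First-order condition: 356 − 4q_i − 2Σ_{j≠i} q_j = 0.
In a symmetric equilibrium every mine chooses the same q, so Σ_{j≠i} q_j = 3q. The condition becomes 356 − 10q = 0, giving q = 356/10 = 35.6.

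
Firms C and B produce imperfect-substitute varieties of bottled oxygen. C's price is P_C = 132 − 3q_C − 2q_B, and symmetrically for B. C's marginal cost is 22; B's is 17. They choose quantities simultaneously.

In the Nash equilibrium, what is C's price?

62.3125

Firm C's profit: π = q_C(132 − 3q_C − 2q_B) − 22q_C.
∂π/∂q_C = 110 − 6q_C − 2q_B = 0 ⇒ q_C = 55/3 − (1/3)q_B.
Similarly q_B = 115/6 − (1/3)q_C.
Substituting the second reaction function into the first: q_C = 55/3 − (1/3)(115/6 − (1/3)q_C), which gives (8/9)q_C = 215/18 ⇒ q_C = 13.4375.
Then q_B = 115/6 − (1/3)·13.4375 = 14.6875.
P_C = 132 − 3·13.4375 − 2·14.6875 = 62.3125.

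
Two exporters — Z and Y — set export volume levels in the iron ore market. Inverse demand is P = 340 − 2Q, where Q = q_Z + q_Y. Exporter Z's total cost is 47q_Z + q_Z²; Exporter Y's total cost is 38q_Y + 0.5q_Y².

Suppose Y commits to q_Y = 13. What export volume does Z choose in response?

44.5

Exporter Z's profit: π = q_Z(340 − 2(q_Z + q_Y)) − 47q_Z − q_Z².
∂π/∂q_Z = 293 − 6q_Z − 2q_Y = 0, so q_Z = 293/6 − (1/3)q_Y.
At q_Y = 13: q_Z = 293/6 − (1/3)·13 = 44.5.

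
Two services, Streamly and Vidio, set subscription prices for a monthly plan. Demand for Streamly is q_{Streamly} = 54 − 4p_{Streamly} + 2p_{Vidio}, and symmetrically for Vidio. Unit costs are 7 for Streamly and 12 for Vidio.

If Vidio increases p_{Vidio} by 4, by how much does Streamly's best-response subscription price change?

Streamly's profit: π = (p_{Streamly} − 7)(54 − 4p_{Streamly} + 2p_{Vidio}).
∂π/∂p_{Streamly} = 82 − 8p_{Streamly} + 2p_{Vidio} = 0 ⇒ p_{Streamly} = 10.25 + 0.25p_{Vidio}.
The reaction-function slope is 0.25, so a 4-unit rise in p_{Vidio} moves p_{Streamly} by 0.25 × 4 = 1. Streamly's best response rises — the actions are strategic complements.

1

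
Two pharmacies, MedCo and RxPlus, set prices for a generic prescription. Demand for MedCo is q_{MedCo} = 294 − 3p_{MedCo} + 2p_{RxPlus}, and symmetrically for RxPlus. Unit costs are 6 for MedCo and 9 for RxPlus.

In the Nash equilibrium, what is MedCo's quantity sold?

217.6875

MedCo's profit: π = (p_{MedCo} − 6)(294 − 3p_{MedCo} + 2p_{RxPlus}).
∂π/∂p_{MedCo} = 312 − 6p_{MedCo} + 2p_{RxPlus} = 0 ⇒ p_{MedCo} = 52 + (1/3)p_{RxPlus}.
Similarly p_{RxPlus} = 53.5 + (1/3)p_{MedCo}.
Substituting the second reaction function into the first: p_{MedCo} = 52 + (1/3)(53.5 + (1/3)p_{MedCo}), which gives (8/9)p_{MedCo} = 419/6 ⇒ p_{MedCo} = 78.5625.
Then p_{RxPlus} = 53.5 + (1/3)·78.5625 = 79.6875.
q_{MedCo} = 294 − 3·78.5625 + 2·79.6875 = 217.6875.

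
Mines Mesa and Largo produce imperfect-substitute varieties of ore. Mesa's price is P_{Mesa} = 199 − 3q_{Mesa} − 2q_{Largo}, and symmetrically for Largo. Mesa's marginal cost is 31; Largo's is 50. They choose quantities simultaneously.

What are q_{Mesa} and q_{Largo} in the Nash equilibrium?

22.1875, 17.4375

Mine Mesa's profit: π = q_{Mesa}(199 − 3q_{Mesa} − 2q_{Largo}) − 31q_{Mesa}.
∂π/∂q_{Mesa} = 168 − 6q_{Mesa} − 2q_{Largo} = 0 ⇒ q_{Mesa} = 28 − (1/3)q_{Largo}.
Similarly q_{Largo} = 149/6 − (1/3)q_{Mesa}.
Plugging q_{Largo} into Mesa's best response: q_{Mesa} = 28 − (1/3)(149/6 − (1/3)q_{Mesa}) ⇒ (8/9)q_{Mesa} = 355/18, so q_{Mesa} = 22.1875.
Then q_{Largo} = 149/6 − (1/3)·22.1875 = 17.4375.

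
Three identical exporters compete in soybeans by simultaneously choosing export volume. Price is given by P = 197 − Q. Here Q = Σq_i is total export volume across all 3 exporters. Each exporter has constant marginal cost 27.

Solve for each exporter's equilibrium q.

A representative exporter's profit is π_i = q_i(197 − Q) − 27q_i, with Q = q_i + Σ_{j≠i} q_j.
First-order condition: 170 − 2q_i − Σ_{j≠i} q_j = 0.
In a symmetric equilibrium every exporter chooses the same q, so Σ_{j≠i} q_j = 2q. The condition becomes 170 − 4q = 0, giving q = 170/4 = 42.5.

42.5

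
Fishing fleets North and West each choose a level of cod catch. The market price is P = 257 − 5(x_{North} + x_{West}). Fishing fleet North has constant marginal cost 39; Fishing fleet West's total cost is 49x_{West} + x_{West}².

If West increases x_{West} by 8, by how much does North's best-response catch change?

Fishing fleet North's profit: π = x_{North}(257 − 5(x_{North} + x_{West})) − 39x_{North}.
∂π/∂x_{North} = 218 − 10x_{North} − 5x_{West} = 0, so x_{North} = 21.8 − 0.5x_{West}.
The reaction-function slope is −0.5, so an 8-unit rise in x_{West} moves x_{North} by −0.5 × 8 = −4. North's best response falls — the actions are strategic substitutes.

-4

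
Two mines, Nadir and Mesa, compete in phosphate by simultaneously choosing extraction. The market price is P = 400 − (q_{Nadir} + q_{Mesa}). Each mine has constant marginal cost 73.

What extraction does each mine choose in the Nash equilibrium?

109

Mine Nadir's profit: π = q_{Nadir}(400 − (q_{Nadir} + q_{Mesa})) − 73q_{Nadir}.
∂π/∂q_{Nadir} = 327 − 2q_{Nadir} − q_{Mesa} = 0, so q_{Nadir} = 163.5 − 0.5q_{Mesa}.
Setting q_{Nadir} = q_{Mesa} in the reaction function: q_{Nadir} = 163.5 − 0.5q_{Nadir}, so q_{Nadir} = 163.5 / 1.5 = 109.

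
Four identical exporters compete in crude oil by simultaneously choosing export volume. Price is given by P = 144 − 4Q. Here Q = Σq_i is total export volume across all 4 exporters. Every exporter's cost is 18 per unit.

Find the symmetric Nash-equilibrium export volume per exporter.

A representative exporter's profit is π_i = q_i(144 − 4Q) − 18q_i, with Q = q_i + Σ_{j≠i} q_j.
First-order condition: 126 − 8q_i − 4Σ_{j≠i} q_j = 0.
With identical exporters, set every q_j = q: then 126 − 8q − 12q = 0, i.e. q = 126/20 = 6.3.

6.3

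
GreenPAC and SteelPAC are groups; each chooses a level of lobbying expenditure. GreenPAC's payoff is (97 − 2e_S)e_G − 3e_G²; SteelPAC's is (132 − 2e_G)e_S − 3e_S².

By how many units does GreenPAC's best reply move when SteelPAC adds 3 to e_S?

Expanding GreenPAC's payoff: 97e_G − 2e_Se_G − 3e_G².
∂π/∂e_G = 97 − 2e_S − 6e_G = 0, so e_G = 97/6 − (1/3)e_S.
The reaction-function slope is −1/3, so a 3-unit rise in e_S moves e_G by −1/3 × 3 = −1. GreenPAC's best response falls — the actions are strategic substitutes.

-1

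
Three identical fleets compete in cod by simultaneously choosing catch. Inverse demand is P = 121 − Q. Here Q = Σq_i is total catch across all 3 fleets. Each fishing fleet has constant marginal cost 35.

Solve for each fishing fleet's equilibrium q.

A representative fishing fleet's profit is π_i = q_i(121 − Q) − 35q_i, with Q = q_i + Σ_{j≠i} q_j.
First-order condition: 86 − 2q_i − Σ_{j≠i} q_j = 0.
Imposing symmetry (q_j = q for all j) turns Σ_{j≠i} q_j into 2q, so 86 = 4q and q = 21.5.

21.5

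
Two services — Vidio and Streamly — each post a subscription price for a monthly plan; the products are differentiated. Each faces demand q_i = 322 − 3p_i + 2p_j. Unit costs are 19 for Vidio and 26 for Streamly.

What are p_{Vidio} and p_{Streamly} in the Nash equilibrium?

Vidio's profit: π = (p_{Vidio} − 19)(322 − 3p_{Vidio} + 2p_{Streamly}).
∂π/∂p_{Vidio} = 379 − 6p_{Vidio} + 2p_{Streamly} = 0 ⇒ p_{Vidio} = 379/6 + (1/3)p_{Streamly}.
Similarly p_{Streamly} = 200/3 + (1/3)p_{Vidio}.
Plugging p_{Streamly} into Vidio's best response: p_{Vidio} = 379/6 + (1/3)(200/3 + (1/3)p_{Vidio}) ⇒ (8/9)p_{Vidio} = 1537/18, so p_{Vidio} = 96.0625.
Then p_{Streamly} = 200/3 + (1/3)·96.0625 = 98.6875.

96.0625, 98.6875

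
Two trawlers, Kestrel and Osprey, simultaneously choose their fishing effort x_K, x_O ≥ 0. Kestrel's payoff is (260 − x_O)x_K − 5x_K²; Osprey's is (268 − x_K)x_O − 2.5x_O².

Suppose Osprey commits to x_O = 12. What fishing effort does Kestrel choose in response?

24.8

Expanding Kestrel's payoff: 260x_K − x_Ox_K − 5x_K².
∂π/∂x_K = 260 − x_O − 10x_K = 0, so x_K = 26 − 0.1x_O.
At x_O = 12: x_K = 26 − 0.1·12 = 24.8.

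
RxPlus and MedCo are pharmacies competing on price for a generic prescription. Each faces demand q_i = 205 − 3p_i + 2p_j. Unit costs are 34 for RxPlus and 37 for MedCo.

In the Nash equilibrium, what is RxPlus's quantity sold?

RxPlus's profit: π = (p_{RxPlus} − 34)(205 − 3p_{RxPlus} + 2p_{MedCo}).
∂π/∂p_{RxPlus} = 307 − 6p_{RxPlus} + 2p_{MedCo} = 0 ⇒ p_{RxPlus} = 307/6 + (1/3)p_{MedCo}.
Similarly p_{MedCo} = 158/3 + (1/3)p_{RxPlus}.
Substituting the second reaction function into the first: p_{RxPlus} = 307/6 + (1/3)(158/3 + (1/3)p_{RxPlus}), which gives (8/9)p_{RxPlus} = 1237/18 ⇒ p_{RxPlus} = 77.3125.
Then p_{MedCo} = 158/3 + (1/3)·77.3125 = 78.4375.
q_{RxPlus} = 205 − 3·77.3125 + 2·78.4375 = 129.9375.

129.9375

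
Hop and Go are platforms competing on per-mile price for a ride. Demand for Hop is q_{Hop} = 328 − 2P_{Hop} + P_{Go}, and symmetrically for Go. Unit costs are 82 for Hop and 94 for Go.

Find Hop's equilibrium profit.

13977.92

Hop's profit: π = (P_{Hop} − 82)(328 − 2P_{Hop} + P_{Go}).
∂π/∂P_{Hop} = 492 − 4P_{Hop} + P_{Go} = 0 ⇒ P_{Hop} = 123 + 0.25P_{Go}.
Similarly P_{Go} = 129 + 0.25P_{Hop}.
Plugging P_{Go} into Hop's best response: P_{Hop} = 123 + 0.25(129 + 0.25P_{Hop}) ⇒ 0.9375P_{Hop} = 155.25, so P_{Hop} = 165.6.
Then P_{Go} = 129 + 0.25·165.6 = 170.4.
q_{Hop} = 328 − 2·165.6 + 170.4 = 167.2.
Profit = (165.6 − 82)·167.2 = 13977.92.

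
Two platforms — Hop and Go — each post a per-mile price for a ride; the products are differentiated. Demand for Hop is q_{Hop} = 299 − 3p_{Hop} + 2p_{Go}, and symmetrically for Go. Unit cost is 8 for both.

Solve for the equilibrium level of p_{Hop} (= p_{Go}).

Hop's profit: π = (p_{Hop} − 8)(299 − 3p_{Hop} + 2p_{Go}).
∂π/∂p_{Hop} = 323 − 6p_{Hop} + 2p_{Go} = 0 ⇒ p_{Hop} = 323/6 + (1/3)p_{Go}.
The game is symmetric, so in equilibrium p_{Go} = p_{Hop}: the reaction function gives (2/3)p_{Hop} = 323/6, hence p_{Hop} = 80.75.

80.75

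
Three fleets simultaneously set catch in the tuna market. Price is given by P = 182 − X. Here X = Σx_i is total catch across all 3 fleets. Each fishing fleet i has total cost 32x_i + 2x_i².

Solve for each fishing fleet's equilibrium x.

A representative fishing fleet's profit is π_i = x_i(182 − X) − 32x_i − 2x_i², with X = x_i + Σ_{j≠i} x_j.
First-order condition: 150 − 6x_i − Σ_{j≠i} x_j = 0.
With identical fishing fleets, set every x_j = x: then 150 − 6x − 2x = 0, i.e. x = 150/8 = 18.75.

18.75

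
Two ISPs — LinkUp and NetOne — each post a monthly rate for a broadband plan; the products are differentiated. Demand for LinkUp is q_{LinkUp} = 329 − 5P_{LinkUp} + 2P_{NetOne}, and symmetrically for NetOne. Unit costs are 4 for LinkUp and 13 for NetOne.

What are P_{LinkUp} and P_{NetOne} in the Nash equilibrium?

LinkUp's profit: π = (P_{LinkUp} − 4)(329 − 5P_{LinkUp} + 2P_{NetOne}).
∂π/∂P_{LinkUp} = 349 − 10P_{LinkUp} + 2P_{NetOne} = 0 ⇒ P_{LinkUp} = 34.9 + 0.2P_{NetOne}.
Similarly P_{NetOne} = 39.4 + 0.2P_{LinkUp}.
Solving the two reaction functions simultaneously: (1 − (0.2)(0.2))P_{LinkUp} = 34.9 + 0.2·39.4, so 0.96P_{LinkUp} = 42.78 and P_{LinkUp} = 44.5625.
Then P_{NetOne} = 39.4 + 0.2·44.5625 = 48.3125.

44.5625, 48.3125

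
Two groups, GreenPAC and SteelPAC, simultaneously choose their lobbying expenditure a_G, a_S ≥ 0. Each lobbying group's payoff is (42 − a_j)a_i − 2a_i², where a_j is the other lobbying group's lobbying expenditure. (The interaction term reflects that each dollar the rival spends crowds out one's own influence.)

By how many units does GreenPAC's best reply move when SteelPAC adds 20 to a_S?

-5

GreenPAC's payoff is (42 − a_S)a_G − 2a_G².
∂π/∂a_G = 42 − a_S − 4a_G = 0, so a_G = 10.5 − 0.25a_S.
The reaction-function slope is −0.25, so a 20-unit rise in a_S moves a_G by −0.25 × 20 = −5. GreenPAC's best response falls — the actions are strategic substitutes.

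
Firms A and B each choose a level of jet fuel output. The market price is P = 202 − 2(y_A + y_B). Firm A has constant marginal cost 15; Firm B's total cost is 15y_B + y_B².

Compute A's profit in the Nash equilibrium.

2797.52

Firm A's profit: π = y_A(202 − 2(y_A + y_B)) − 15y_A.
∂π/∂y_A = 187 − 4y_A − 2y_B = 0, so y_A = 46.75 − 0.5y_B.
For B: ∂π/∂y_B = 187 − 6y_B − 2y_A = 0 ⇒ y_B = 187/6 − (1/3)y_A.
Substituting the second reaction function into the first: y_A = 46.75 − 0.5(187/6 − (1/3)y_A), which gives (5/6)y_A = 187/6 ⇒ y_A = 37.4.
Then y_B = 187/6 − (1/3)·37.4 = 18.7.
Price P = 202 − 2·56.1 = 89.8.
A's profit: (89.8 − 15)·37.4 = 2797.52.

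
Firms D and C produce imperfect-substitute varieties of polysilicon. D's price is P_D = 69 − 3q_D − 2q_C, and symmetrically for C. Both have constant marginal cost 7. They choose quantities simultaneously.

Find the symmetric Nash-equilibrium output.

7.75

Firm D's profit: π = q_D(69 − 3q_D − 2q_C) − 7q_D.
∂π/∂q_D = 62 − 6q_D − 2q_C = 0 ⇒ q_D = 31/3 − (1/3)q_C.
By symmetry q_C = q_D; substituting into the reaction function, (4/3)q_D = 31/3 and q_D = 7.75.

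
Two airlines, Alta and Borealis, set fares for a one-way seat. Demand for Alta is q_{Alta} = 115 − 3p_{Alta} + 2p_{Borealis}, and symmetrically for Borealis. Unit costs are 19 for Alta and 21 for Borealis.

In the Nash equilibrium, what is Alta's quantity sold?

Alta's profit: π = (p_{Alta} − 19)(115 − 3p_{Alta} + 2p_{Borealis}).
∂π/∂p_{Alta} = 172 − 6p_{Alta} + 2p_{Borealis} = 0 ⇒ p_{Alta} = 86/3 + (1/3)p_{Borealis}.
Similarly p_{Borealis} = 89/3 + (1/3)p_{Alta}.
Plugging p_{Borealis} into Alta's best response: p_{Alta} = 86/3 + (1/3)(89/3 + (1/3)p_{Alta}) ⇒ (8/9)p_{Alta} = 347/9, so p_{Alta} = 43.375.
Then p_{Borealis} = 89/3 + (1/3)·43.375 = 44.125.
q_{Alta} = 115 − 3·43.375 + 2·44.125 = 73.125.

73.125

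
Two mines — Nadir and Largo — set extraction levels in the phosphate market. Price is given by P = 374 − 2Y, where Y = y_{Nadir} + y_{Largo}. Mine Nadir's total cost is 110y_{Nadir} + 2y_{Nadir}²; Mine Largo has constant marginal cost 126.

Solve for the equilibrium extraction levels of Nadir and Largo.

20, 52

Mine Nadir's profit: π = y_{Nadir}(374 − 2(y_{Nadir} + y_{Largo})) − 110y_{Nadir} − 2y_{Nadir}².
∂π/∂y_{Nadir} = 264 − 8y_{Nadir} − 2y_{Largo} = 0, so y_{Nadir} = 33 − 0.25y_{Largo}.
For Largo: ∂π/∂y_{Largo} = 248 − 4y_{Largo} − 2y_{Nadir} = 0 ⇒ y_{Largo} = 62 − 0.5y_{Nadir}.
Plugging y_{Largo} into Nadir's best response: y_{Nadir} = 33 − 0.25(62 − 0.5y_{Nadir}) ⇒ 0.875y_{Nadir} = 17.5, so y_{Nadir} = 20.
Then y_{Largo} = 62 − 0.5·20 = 52.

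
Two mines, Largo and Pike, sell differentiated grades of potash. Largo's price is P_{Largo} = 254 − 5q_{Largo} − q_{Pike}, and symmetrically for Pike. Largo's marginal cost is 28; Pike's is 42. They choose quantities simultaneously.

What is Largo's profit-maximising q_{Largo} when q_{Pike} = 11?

Mine Largo's profit: π = q_{Largo}(254 − 5q_{Largo} − q_{Pike}) − 28q_{Largo}.
∂π/∂q_{Largo} = 226 − 10q_{Largo} − q_{Pike} = 0 ⇒ q_{Largo} = 22.6 − 0.1q_{Pike}.
At q_{Pike} = 11: q_{Largo} = 22.6 − 0.1·11 = 21.5.

21.5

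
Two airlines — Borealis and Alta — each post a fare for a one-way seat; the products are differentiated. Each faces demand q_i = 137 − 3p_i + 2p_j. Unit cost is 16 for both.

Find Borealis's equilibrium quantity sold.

90.75

Borealis's profit: π = (p_{Borealis} − 16)(137 − 3p_{Borealis} + 2p_{Alta}).
∂π/∂p_{Borealis} = 185 − 6p_{Borealis} + 2p_{Alta} = 0 ⇒ p_{Borealis} = 185/6 + (1/3)p_{Alta}.
Setting p_{Borealis} = p_{Alta} in the reaction function: p_{Borealis} = 185/6 + (1/3)p_{Borealis}, so p_{Borealis} = (185/6) / (2/3) = 46.25.
q_{Borealis} = 137 − 3·46.25 + 2·46.25 = 90.75.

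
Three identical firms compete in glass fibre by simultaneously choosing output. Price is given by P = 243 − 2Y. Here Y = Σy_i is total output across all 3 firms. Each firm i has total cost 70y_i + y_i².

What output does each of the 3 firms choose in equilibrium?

A representative firm's profit is π_i = y_i(243 − 2Y) − 70y_i − y_i², with Y = y_i + Σ_{j≠i} y_j.
First-order condition: 173 − 6y_i − 2Σ_{j≠i} y_j = 0.
Imposing symmetry (y_j = y for all j) turns Σ_{j≠i} y_j into 2y, so 173 = 10y and y = 17.3.

17.3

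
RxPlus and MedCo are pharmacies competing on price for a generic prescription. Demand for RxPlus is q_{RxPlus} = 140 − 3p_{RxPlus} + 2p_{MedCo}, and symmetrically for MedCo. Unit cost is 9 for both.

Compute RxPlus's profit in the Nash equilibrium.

RxPlus's profit: π = (p_{RxPlus} − 9)(140 − 3p_{RxPlus} + 2p_{MedCo}).
∂π/∂p_{RxPlus} = 167 − 6p_{RxPlus} + 2p_{MedCo} = 0 ⇒ p_{RxPlus} = 167/6 + (1/3)p_{MedCo}.
Setting p_{RxPlus} = p_{MedCo} in the reaction function: p_{RxPlus} = 167/6 + (1/3)p_{RxPlus}, so p_{RxPlus} = (167/6) / (2/3) = 41.75.
q_{RxPlus} = 140 − 3·41.75 + 2·41.75 = 98.25.
Profit = (41.75 − 9)·98.25 = 3217.6875.

3217.6875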